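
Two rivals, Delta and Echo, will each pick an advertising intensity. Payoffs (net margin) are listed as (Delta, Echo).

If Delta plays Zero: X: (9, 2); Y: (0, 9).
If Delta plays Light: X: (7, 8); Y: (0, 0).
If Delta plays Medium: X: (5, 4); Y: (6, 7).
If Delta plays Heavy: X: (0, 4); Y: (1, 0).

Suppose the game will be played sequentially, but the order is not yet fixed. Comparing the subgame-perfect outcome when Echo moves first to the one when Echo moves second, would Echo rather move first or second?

second

If Delta leads: Echo's best replies are Zero→Y, Light→X, Medium→Y, Heavy→X; Delta's induced payoffs 0, 7, 6, 0; outcome (Light, X), payoffs (7, 8).
If Echo leads: Delta's best replies are X→Zero, Y→Medium; Echo's induced payoffs 2, 7; outcome (Medium, Y), payoffs (6, 7).
Echo gets 7 moving first and 8 moving second, so Echo prefers to move second.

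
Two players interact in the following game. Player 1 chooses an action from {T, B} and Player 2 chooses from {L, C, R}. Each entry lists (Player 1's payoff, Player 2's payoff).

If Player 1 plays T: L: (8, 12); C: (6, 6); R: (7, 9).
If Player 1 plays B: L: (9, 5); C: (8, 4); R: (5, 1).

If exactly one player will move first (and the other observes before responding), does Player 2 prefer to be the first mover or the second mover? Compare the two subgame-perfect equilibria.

If Player 1 leads: Player 2's best replies are T→L, B→L; Player 1's induced payoffs 8, 9; outcome (B, L), payoffs (9, 5).
If Player 2 leads: Player 1's best replies are L→B, C→B, R→T; Player 2's induced payoffs 5, 4, 9; outcome (T, R), payoffs (7, 9).
Player 2 gets 9 moving first and 5 moving second, so Player 2 prefers to move first.

first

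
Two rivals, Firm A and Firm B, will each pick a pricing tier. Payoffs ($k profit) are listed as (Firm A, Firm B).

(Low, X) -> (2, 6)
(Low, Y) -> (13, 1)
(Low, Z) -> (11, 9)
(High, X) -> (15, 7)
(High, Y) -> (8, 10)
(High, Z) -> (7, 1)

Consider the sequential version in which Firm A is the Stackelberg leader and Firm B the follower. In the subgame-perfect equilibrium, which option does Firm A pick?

Firm B best-responds to each possible Firm A move:
- Low: BR = Z, leader payoff 11.
- High: BR = Y, leader payoff 8.
Among 11, 8, the best is 11 at Low. Subgame-perfect outcome: (Low, Z) with payoffs (11, 9).

Low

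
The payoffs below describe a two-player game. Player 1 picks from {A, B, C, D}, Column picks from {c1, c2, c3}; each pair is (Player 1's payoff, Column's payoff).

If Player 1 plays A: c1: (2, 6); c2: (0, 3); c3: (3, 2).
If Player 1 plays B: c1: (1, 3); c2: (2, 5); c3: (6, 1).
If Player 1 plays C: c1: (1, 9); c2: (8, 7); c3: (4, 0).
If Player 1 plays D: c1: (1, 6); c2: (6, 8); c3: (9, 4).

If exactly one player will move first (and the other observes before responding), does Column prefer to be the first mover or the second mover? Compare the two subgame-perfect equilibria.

second

If Player 1 leads: Column's best replies are A→c1, B→c2, C→c1, D→c2; Player 1's induced payoffs 2, 2, 1, 6; outcome (D, c2), payoffs (6, 8).
If Column leads: Player 1's best replies are c1→A, c2→C, c3→D; Column's induced payoffs 6, 7, 4; outcome (C, c2), payoffs (8, 7).
Column gets 7 moving first and 8 moving second, so Column prefers to move second.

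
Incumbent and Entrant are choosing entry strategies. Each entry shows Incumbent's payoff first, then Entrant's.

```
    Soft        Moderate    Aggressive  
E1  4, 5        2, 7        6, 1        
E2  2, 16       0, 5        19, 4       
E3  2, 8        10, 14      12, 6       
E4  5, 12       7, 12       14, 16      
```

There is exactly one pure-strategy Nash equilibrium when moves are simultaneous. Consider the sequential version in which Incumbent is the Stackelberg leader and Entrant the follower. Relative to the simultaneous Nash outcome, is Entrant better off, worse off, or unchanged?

Entrant best-responds to each possible Incumbent move:
- E1: Entrant compares 5, 7, 1 and picks Moderate; Incumbent would get 2.
- E2: Entrant compares 16, 5, 4 and picks Soft; Incumbent would get 2.
- E3: Entrant compares 8, 14, 6 and picks Moderate; Incumbent would get 10.
- E4: Entrant compares 12, 12, 16 and picks Aggressive; Incumbent would get 14.
Incumbent's induced payoffs are 2, 2, 10, 14, so Incumbent commits to E4. Subgame-perfect outcome: (E4, Aggressive) with payoffs (14, 16).
Now find the simultaneous Nash equilibrium.
Incumbent's best replies: Soft→E4; Moderate→E3; Aggressive→E2.
Entrant's best replies: E1→Moderate; E2→Soft; E3→Moderate; E4→Aggressive.
Only (E3, Moderate) has each player best-responding; Nash payoffs (10, 14).
Entrant earns 16 sequentially versus 14 at the Nash outcome: better off.

better off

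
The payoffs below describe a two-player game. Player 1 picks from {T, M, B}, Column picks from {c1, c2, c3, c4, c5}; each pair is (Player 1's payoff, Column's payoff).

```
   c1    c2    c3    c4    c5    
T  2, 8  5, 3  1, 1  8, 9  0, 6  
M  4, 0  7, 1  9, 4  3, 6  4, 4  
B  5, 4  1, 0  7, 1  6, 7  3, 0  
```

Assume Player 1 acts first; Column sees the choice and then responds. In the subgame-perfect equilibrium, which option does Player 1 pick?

T

Solve by backward induction (Player 1 leads).
- T: Column compares 8, 3, 1, 9, 6 and picks c4; Player 1 would get 8.
- M: Column compares 0, 1, 4, 6, 4 and picks c4; Player 1 would get 3.
- B: Column compares 4, 0, 1, 7, 0 and picks c4; Player 1 would get 6.
Maximizing over 8, 3, 6, Player 1 chooses T. Subgame-perfect outcome: (T, c4) with payoffs (8, 9).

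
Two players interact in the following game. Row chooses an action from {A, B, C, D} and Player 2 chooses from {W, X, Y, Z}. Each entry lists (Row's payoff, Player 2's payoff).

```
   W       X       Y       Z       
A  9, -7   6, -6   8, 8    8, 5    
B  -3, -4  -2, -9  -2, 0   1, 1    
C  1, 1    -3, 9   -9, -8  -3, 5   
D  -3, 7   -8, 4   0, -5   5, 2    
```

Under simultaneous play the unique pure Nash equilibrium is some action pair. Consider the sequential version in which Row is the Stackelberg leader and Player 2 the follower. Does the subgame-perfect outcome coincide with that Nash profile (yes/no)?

yes

Backward induction with Row moving first.
- A: BR = Y, leader payoff 8.
- B: BR = Z, leader payoff 1.
- C: BR = X, leader payoff -3.
- D: BR = W, leader payoff -3.
Among 8, 1, -3, -3, the best is 8 at A. Subgame-perfect outcome: (A, Y) with payoffs (8, 8).
For the simultaneous game, intersect best replies.
Row's best replies: W→A; X→A; Y→A; Z→A.
Player 2's best replies: A→Y; B→Z; C→X; D→W.
Only (A, Y) has each player best-responding; Nash payoffs (8, 8).
Sequential outcome (A, Y) coincides with the Nash profile (A, Y).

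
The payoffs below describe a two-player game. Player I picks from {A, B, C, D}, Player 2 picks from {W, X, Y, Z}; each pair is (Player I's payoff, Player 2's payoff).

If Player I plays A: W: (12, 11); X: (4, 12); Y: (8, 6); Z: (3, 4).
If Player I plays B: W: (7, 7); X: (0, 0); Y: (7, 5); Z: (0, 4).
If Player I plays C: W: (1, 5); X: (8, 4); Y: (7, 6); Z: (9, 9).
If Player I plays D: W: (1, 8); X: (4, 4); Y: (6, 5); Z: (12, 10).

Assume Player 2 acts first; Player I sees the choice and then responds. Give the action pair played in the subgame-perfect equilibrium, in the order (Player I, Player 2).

(A, W)

Backward induction with Player 2 moving first.
- W: Player I compares 12, 7, 1, 1 and picks A; Player 2 would get 11.
- X: Player I compares 4, 0, 8, 4 and picks C; Player 2 would get 4.
- Y: Player I compares 8, 7, 7, 6 and picks A; Player 2 would get 6.
- Z: Player I compares 3, 0, 9, 12 and picks D; Player 2 would get 10.
Player 2's induced payoffs are 11, 4, 6, 10, so Player 2 commits to W. Subgame-perfect outcome: (A, W) with payoffs (12, 11).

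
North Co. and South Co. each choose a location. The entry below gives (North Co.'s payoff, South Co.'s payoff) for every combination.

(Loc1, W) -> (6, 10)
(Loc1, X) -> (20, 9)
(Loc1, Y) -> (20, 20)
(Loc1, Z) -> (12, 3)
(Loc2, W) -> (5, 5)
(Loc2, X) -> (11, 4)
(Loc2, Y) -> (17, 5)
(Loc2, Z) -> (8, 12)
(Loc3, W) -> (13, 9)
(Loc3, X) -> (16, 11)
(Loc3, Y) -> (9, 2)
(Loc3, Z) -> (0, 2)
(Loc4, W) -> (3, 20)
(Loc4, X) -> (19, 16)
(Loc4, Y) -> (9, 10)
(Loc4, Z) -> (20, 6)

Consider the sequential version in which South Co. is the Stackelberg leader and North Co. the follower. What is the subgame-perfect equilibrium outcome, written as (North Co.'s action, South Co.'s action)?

Solve by backward induction (South Co. leads).
- W: BR = Loc3, leader payoff 9.
- X: BR = Loc1, leader payoff 9.
- Y: BR = Loc1, leader payoff 20.
- Z: BR = Loc4, leader payoff 6.
Maximizing over 9, 9, 20, 6, South Co. chooses Y. Subgame-perfect outcome: (Loc1, Y) with payoffs (20, 20).

(Loc1, Y)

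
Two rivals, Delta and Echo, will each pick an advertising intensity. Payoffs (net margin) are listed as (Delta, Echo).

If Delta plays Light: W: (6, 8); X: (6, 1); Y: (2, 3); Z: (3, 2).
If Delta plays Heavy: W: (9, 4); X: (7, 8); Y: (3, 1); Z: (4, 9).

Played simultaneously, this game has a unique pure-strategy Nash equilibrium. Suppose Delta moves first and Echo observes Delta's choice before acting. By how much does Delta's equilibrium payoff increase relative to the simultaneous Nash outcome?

2

Echo best-responds to each possible Delta move:
- Light: Echo compares 8, 1, 3, 2 and picks W; Delta would get 6.
- Heavy: Echo compares 4, 8, 1, 9 and picks Z; Delta would get 4.
Among 6, 4, the best is 6 at Light. Subgame-perfect outcome: (Light, W) with payoffs (6, 8).
Under simultaneous play:
Delta's best replies: W→Heavy; X→Heavy; Y→Heavy; Z→Heavy.
Echo's best replies: Light→W; Heavy→Z.
The unique mutual best reply is (Heavy, Z), giving (4, 9).
Delta's commitment gain: 6 − 4 = 2.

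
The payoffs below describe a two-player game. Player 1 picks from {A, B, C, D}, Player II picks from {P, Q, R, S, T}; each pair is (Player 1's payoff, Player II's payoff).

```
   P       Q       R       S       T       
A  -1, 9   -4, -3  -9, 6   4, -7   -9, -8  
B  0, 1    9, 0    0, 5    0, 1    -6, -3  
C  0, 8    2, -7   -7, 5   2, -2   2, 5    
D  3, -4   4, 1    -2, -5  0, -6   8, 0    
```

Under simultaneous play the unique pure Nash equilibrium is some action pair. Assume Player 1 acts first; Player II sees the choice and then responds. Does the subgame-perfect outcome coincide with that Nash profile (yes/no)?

no

Solve by backward induction (Player 1 leads).
- A → Player II plays P (best of 9, -3, 6, -7, -8); Player 1 gets -1.
- B → Player II plays R (best of 1, 0, 5, 1, -3); Player 1 gets 0.
- C → Player II plays P (best of 8, -7, 5, -2, 5); Player 1 gets 0.
- D → Player II plays Q (best of -4, 1, -5, -6, 0); Player 1 gets 4.
Player 1's induced payoffs are -1, 0, 0, 4, so Player 1 commits to D. Subgame-perfect outcome: (D, Q) with payoffs (4, 1).
For the simultaneous game, intersect best replies.
Player 1's best replies: P→D; Q→B; R→B; S→A; T→D.
Player II's best replies: A→P; B→R; C→P; D→Q.
The unique mutual best reply is (B, R), giving (0, 5).
Sequential outcome (D, Q) differs from the Nash profile (B, R).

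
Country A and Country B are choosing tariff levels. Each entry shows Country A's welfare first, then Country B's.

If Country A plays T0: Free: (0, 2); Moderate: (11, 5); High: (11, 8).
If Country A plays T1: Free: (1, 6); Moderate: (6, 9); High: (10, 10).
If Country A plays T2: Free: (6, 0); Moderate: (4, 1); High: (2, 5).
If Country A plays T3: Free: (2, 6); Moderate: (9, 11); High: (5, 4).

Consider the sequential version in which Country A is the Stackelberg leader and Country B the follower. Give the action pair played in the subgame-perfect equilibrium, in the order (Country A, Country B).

Country B best-responds to each possible Country A move:
- T0 → Country B plays High (best of 2, 5, 8); Country A gets 11.
- T1 → Country B plays High (best of 6, 9, 10); Country A gets 10.
- T2 → Country B plays High (best of 0, 1, 5); Country A gets 2.
- T3 → Country B plays Moderate (best of 6, 11, 4); Country A gets 9.
Country A's induced payoffs are 11, 10, 2, 9, so Country A commits to T0. Subgame-perfect outcome: (T0, High) with payoffs (11, 8).

(T0, High)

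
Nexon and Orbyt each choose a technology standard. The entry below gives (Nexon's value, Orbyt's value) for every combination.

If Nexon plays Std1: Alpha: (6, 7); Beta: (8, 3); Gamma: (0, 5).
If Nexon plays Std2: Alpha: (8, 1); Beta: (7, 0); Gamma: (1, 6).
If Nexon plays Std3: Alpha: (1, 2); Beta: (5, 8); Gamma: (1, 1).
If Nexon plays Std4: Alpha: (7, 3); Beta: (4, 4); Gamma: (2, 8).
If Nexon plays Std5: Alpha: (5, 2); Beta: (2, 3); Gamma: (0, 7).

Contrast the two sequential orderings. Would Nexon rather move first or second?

first

If Nexon leads: Orbyt's best replies are Std1→Alpha, Std2→Gamma, Std3→Beta, Std4→Gamma, Std5→Gamma; Nexon's induced payoffs 6, 1, 5, 2, 0; outcome (Std1, Alpha), payoffs (6, 7).
If Orbyt leads: Nexon's best replies are Alpha→Std2, Beta→Std1, Gamma→Std4; Orbyt's induced payoffs 1, 3, 8; outcome (Std4, Gamma), payoffs (2, 8).
Nexon gets 6 moving first and 2 moving second, so Nexon prefers to move first.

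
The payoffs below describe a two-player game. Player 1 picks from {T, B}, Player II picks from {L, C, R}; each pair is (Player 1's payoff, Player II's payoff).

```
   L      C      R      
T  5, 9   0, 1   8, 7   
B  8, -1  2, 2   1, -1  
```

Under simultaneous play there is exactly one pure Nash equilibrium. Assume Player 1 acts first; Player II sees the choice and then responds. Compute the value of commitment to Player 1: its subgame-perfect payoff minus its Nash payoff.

3

Backward induction with Player 1 moving first.
- T: Player II compares 9, 1, 7 and picks L; Player 1 would get 5.
- B: Player II compares -1, 2, -1 and picks C; Player 1 would get 2.
Among 5, 2, the best is 5 at T. Subgame-perfect outcome: (T, L) with payoffs (5, 9).
Now find the simultaneous Nash equilibrium.
Player 1's best replies: L→B; C→B; R→T.
Player II's best replies: T→L; B→C.
The unique mutual best reply is (B, C), giving (2, 2).
Player 1's commitment gain: 5 − 2 = 3.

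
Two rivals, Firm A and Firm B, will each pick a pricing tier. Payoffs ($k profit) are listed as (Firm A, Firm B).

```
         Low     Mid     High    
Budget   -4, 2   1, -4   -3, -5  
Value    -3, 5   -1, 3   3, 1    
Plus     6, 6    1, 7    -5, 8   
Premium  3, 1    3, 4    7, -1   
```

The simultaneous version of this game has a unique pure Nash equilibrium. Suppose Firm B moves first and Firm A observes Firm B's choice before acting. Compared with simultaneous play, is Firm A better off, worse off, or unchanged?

better off

Work backward from Firm A's decision.
- Low → Firm A plays Plus (best of -4, -3, 6, 3); Firm B gets 6.
- Mid → Firm A plays Premium (best of 1, -1, 1, 3); Firm B gets 4.
- High → Firm A plays Premium (best of -3, 3, -5, 7); Firm B gets -1.
Maximizing over 6, 4, -1, Firm B chooses Low. Subgame-perfect outcome: (Plus, Low) with payoffs (6, 6).
For the simultaneous game, intersect best replies.
Firm A's best replies: Low→Plus; Mid→Premium; High→Premium.
Firm B's best replies: Budget→Low; Value→Low; Plus→High; Premium→Mid.
Only (Premium, Mid) has each player best-responding; Nash payoffs (3, 4).
Firm A earns 6 sequentially versus 3 at the Nash outcome: better off.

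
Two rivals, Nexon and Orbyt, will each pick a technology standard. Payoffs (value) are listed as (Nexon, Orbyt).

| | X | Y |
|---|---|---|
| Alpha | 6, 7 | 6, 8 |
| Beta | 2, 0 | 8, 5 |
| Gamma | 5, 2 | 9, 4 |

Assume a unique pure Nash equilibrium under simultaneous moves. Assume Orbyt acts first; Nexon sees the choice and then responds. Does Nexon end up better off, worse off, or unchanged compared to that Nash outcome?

worse off

Work backward from Nexon's decision.
- X: Nexon compares 6, 2, 5 and picks Alpha; Orbyt would get 7.
- Y: Nexon compares 6, 8, 9 and picks Gamma; Orbyt would get 4.
Among 7, 4, the best is 7 at X. Subgame-perfect outcome: (Alpha, X) with payoffs (6, 7).
Under simultaneous play:
Nexon's best replies: X→Alpha; Y→Gamma.
Orbyt's best replies: Alpha→Y; Beta→Y; Gamma→Y.
The unique mutual best reply is (Gamma, Y), giving (9, 4).
Nexon earns 6 sequentially versus 9 at the Nash outcome: worse off.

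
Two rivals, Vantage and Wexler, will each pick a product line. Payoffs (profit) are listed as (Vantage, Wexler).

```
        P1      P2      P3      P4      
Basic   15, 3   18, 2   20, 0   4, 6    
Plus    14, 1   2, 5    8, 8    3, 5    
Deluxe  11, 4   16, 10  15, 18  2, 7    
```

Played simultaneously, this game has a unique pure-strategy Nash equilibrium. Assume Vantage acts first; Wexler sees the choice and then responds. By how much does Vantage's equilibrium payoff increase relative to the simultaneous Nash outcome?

11

Backward induction with Vantage moving first.
- Basic: BR = P4, leader payoff 4.
- Plus: BR = P3, leader payoff 8.
- Deluxe: BR = P3, leader payoff 15.
Vantage's induced payoffs are 4, 8, 15, so Vantage commits to Deluxe. Subgame-perfect outcome: (Deluxe, P3) with payoffs (15, 18).
Now find the simultaneous Nash equilibrium.
Vantage's best replies: P1→Basic; P2→Basic; P3→Basic; P4→Basic.
Wexler's best replies: Basic→P4; Plus→P3; Deluxe→P3.
The unique mutual best reply is (Basic, P4), giving (4, 6).
Vantage's commitment gain: 15 − 4 = 11.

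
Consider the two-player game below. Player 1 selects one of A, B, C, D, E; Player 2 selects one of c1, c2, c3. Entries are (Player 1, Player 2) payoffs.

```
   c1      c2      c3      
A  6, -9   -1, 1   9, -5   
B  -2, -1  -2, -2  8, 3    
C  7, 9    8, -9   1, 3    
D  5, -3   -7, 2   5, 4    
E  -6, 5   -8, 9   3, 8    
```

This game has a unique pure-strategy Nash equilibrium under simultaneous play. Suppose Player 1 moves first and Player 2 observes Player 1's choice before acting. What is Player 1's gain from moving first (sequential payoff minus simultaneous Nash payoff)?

1

Work backward from Player 2's decision.
- A → Player 2 plays c2 (best of -9, 1, -5); Player 1 gets -1.
- B → Player 2 plays c3 (best of -1, -2, 3); Player 1 gets 8.
- C → Player 2 plays c1 (best of 9, -9, 3); Player 1 gets 7.
- D → Player 2 plays c3 (best of -3, 2, 4); Player 1 gets 5.
- E → Player 2 plays c2 (best of 5, 9, 8); Player 1 gets -8.
Among -1, 8, 7, 5, -8, the best is 8 at B. Subgame-perfect outcome: (B, c3) with payoffs (8, 3).
Under simultaneous play:
Player 1's best replies: c1→C; c2→C; c3→A.
Player 2's best replies: A→c2; B→c3; C→c1; D→c3; E→c2.
The unique mutual best reply is (C, c1), giving (7, 9).
Player 1's commitment gain: 8 − 7 = 1.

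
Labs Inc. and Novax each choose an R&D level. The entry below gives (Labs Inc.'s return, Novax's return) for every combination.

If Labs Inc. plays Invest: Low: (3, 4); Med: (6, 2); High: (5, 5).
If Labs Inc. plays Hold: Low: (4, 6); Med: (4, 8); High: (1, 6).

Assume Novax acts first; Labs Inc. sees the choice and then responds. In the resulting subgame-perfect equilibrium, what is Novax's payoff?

6

Labs Inc. best-responds to each possible Novax move:
- Low: BR = Hold, leader payoff 6.
- Med: BR = Invest, leader payoff 2.
- High: BR = Invest, leader payoff 5.
Among 6, 2, 5, the best is 6 at Low. Subgame-perfect outcome: (Hold, Low) with payoffs (4, 6).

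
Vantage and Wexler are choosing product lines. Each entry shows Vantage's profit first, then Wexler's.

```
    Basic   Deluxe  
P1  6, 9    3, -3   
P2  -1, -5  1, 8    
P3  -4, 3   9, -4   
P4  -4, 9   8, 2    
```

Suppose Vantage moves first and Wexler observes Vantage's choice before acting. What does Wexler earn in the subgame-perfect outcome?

9

Wexler best-responds to each possible Vantage move:
- P1 → Wexler plays Basic (best of 9, -3); Vantage gets 6.
- P2 → Wexler plays Deluxe (best of -5, 8); Vantage gets 1.
- P3 → Wexler plays Basic (best of 3, -4); Vantage gets -4.
- P4 → Wexler plays Basic (best of 9, 2); Vantage gets -4.
Vantage's induced payoffs are 6, 1, -4, -4, so Vantage commits to P1. Subgame-perfect outcome: (P1, Basic) with payoffs (6, 9).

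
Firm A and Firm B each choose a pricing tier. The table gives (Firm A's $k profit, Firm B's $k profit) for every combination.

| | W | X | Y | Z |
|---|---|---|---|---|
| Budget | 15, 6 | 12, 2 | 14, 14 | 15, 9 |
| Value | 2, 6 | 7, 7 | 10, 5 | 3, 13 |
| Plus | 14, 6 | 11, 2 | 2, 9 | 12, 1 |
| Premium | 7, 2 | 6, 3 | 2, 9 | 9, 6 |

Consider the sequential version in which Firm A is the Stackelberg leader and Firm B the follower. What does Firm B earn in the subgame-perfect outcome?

14

Backward induction with Firm A moving first.
- Budget: Firm B compares 6, 2, 14, 9 and picks Y; Firm A would get 14.
- Value: Firm B compares 6, 7, 5, 13 and picks Z; Firm A would get 3.
- Plus: Firm B compares 6, 2, 9, 1 and picks Y; Firm A would get 2.
- Premium: Firm B compares 2, 3, 9, 6 and picks Y; Firm A would get 2.
Firm A's induced payoffs are 14, 3, 2, 2, so Firm A commits to Budget. Subgame-perfect outcome: (Budget, Y) with payoffs (14, 14).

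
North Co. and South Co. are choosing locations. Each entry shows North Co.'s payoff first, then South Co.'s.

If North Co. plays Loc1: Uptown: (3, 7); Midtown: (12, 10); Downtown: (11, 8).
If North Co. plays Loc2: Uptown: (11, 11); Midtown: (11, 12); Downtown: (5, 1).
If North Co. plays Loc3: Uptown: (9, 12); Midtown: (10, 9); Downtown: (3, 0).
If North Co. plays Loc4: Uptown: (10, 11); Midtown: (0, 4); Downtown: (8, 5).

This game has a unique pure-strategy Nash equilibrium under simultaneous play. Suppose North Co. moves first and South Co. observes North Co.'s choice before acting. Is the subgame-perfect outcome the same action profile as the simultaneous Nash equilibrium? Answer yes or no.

yes

Solve by backward induction (North Co. leads).
- Loc1: BR = Midtown, leader payoff 12.
- Loc2: BR = Midtown, leader payoff 11.
- Loc3: BR = Uptown, leader payoff 9.
- Loc4: BR = Uptown, leader payoff 10.
Maximizing over 12, 11, 9, 10, North Co. chooses Loc1. Subgame-perfect outcome: (Loc1, Midtown) with payoffs (12, 10).
Now find the simultaneous Nash equilibrium.
North Co.'s best replies: Uptown→Loc2; Midtown→Loc1; Downtown→Loc1.
South Co.'s best replies: Loc1→Midtown; Loc2→Midtown; Loc3→Uptown; Loc4→Uptown.
Only (Loc1, Midtown) has each player best-responding; Nash payoffs (12, 10).
Sequential outcome (Loc1, Midtown) coincides with the Nash profile (Loc1, Midtown).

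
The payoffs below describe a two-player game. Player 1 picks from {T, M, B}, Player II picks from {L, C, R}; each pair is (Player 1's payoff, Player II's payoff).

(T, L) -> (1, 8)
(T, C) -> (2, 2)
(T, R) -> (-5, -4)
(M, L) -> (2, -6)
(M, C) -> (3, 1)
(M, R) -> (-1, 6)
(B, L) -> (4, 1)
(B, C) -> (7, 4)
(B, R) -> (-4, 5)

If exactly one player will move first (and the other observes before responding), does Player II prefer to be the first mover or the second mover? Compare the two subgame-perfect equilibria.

If Player 1 leads: Player II's best replies are T→L, M→R, B→R; Player 1's induced payoffs 1, -1, -4; outcome (T, L), payoffs (1, 8).
If Player II leads: Player 1's best replies are L→B, C→B, R→M; Player II's induced payoffs 1, 4, 6; outcome (M, R), payoffs (-1, 6).
Player II gets 6 moving first and 8 moving second, so Player II prefers to move second.

second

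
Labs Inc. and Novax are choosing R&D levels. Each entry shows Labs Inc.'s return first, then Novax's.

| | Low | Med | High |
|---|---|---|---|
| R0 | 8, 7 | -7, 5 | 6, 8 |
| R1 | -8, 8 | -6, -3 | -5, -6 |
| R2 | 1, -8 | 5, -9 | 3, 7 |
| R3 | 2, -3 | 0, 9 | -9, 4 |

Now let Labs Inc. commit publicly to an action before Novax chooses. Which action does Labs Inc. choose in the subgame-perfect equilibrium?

R0

Backward induction with Labs Inc. moving first.
- R0 → Novax plays High (best of 7, 5, 8); Labs Inc. gets 6.
- R1 → Novax plays Low (best of 8, -3, -6); Labs Inc. gets -8.
- R2 → Novax plays High (best of -8, -9, 7); Labs Inc. gets 3.
- R3 → Novax plays Med (best of -3, 9, 4); Labs Inc. gets 0.
Maximizing over 6, -8, 3, 0, Labs Inc. chooses R0. Subgame-perfect outcome: (R0, High) with payoffs (6, 8).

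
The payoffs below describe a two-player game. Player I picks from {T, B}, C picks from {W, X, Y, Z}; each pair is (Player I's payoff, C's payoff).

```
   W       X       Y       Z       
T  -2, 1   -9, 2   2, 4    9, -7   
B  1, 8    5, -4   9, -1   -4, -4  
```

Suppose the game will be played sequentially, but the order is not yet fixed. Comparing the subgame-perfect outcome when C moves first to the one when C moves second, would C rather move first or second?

If Player I leads: C's best replies are T→Y, B→W; Player I's induced payoffs 2, 1; outcome (T, Y), payoffs (2, 4).
If C leads: Player I's best replies are W→B, X→B, Y→B, Z→T; C's induced payoffs 8, -4, -1, -7; outcome (B, W), payoffs (1, 8).
C gets 8 moving first and 4 moving second, so C prefers to move first.

first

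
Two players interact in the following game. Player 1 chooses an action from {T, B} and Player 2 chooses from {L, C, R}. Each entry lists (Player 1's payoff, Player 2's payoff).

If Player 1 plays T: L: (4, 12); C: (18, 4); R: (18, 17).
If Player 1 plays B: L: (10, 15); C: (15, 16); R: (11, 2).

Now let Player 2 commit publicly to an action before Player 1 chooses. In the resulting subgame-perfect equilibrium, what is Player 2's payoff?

17

Work backward from Player 1's decision.
- L: BR = B, leader payoff 15.
- C: BR = T, leader payoff 4.
- R: BR = T, leader payoff 17.
Among 15, 4, 17, the best is 17 at R. Subgame-perfect outcome: (T, R) with payoffs (18, 17).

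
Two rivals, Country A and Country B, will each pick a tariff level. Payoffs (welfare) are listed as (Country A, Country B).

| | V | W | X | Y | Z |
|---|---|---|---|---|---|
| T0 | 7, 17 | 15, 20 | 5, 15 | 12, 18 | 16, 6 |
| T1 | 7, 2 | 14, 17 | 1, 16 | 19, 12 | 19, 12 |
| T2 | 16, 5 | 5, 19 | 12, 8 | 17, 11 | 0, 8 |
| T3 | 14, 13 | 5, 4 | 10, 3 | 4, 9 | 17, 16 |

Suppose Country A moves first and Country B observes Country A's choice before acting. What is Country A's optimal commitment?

T3

Backward induction with Country A moving first.
- T0: Country B compares 17, 20, 15, 18, 6 and picks W; Country A would get 15.
- T1: Country B compares 2, 17, 16, 12, 12 and picks W; Country A would get 14.
- T2: Country B compares 5, 19, 8, 11, 8 and picks W; Country A would get 5.
- T3: Country B compares 13, 4, 3, 9, 16 and picks Z; Country A would get 17.
Country A's induced payoffs are 15, 14, 5, 17, so Country A commits to T3. Subgame-perfect outcome: (T3, Z) with payoffs (17, 16).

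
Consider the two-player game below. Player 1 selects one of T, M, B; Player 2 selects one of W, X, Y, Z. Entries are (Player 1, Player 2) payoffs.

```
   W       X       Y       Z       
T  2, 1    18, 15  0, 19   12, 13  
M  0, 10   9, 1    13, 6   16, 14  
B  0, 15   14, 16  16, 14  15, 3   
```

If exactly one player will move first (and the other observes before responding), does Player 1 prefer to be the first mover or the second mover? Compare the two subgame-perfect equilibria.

second

If Player 1 leads: Player 2's best replies are T→Y, M→Z, B→X; Player 1's induced payoffs 0, 16, 14; outcome (M, Z), payoffs (16, 14).
If Player 2 leads: Player 1's best replies are W→T, X→T, Y→B, Z→M; Player 2's induced payoffs 1, 15, 14, 14; outcome (T, X), payoffs (18, 15).
Player 1 gets 16 moving first and 18 moving second, so Player 1 prefers to move second.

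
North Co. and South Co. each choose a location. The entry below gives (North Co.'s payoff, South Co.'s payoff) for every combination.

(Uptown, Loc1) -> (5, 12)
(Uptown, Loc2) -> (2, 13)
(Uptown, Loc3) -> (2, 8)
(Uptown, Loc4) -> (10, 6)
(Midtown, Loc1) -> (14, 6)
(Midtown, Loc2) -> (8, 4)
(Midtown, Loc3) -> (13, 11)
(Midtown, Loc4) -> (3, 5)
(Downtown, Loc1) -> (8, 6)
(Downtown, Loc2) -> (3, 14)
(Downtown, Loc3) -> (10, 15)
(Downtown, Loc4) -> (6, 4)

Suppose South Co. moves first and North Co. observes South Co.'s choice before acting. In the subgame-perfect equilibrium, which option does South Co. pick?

Loc3

Backward induction with South Co. moving first.
- Loc1 → North Co. plays Midtown (best of 5, 14, 8); South Co. gets 6.
- Loc2 → North Co. plays Midtown (best of 2, 8, 3); South Co. gets 4.
- Loc3 → North Co. plays Midtown (best of 2, 13, 10); South Co. gets 11.
- Loc4 → North Co. plays Uptown (best of 10, 3, 6); South Co. gets 6.
Maximizing over 6, 4, 11, 6, South Co. chooses Loc3. Subgame-perfect outcome: (Midtown, Loc3) with payoffs (13, 11).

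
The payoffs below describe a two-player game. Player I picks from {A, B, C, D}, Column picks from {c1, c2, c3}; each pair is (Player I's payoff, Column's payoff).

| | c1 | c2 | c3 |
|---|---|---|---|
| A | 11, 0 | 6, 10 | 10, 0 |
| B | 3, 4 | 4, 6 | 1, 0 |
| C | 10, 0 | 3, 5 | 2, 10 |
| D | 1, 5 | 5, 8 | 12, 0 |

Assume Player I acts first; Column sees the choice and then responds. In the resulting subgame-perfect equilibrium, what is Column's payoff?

10

Solve by backward induction (Player I leads).
- A → Column plays c2 (best of 0, 10, 0); Player I gets 6.
- B → Column plays c2 (best of 4, 6, 0); Player I gets 4.
- C → Column plays c3 (best of 0, 5, 10); Player I gets 2.
- D → Column plays c2 (best of 5, 8, 0); Player I gets 5.
Maximizing over 6, 4, 2, 5, Player I chooses A. Subgame-perfect outcome: (A, c2) with payoffs (6, 10).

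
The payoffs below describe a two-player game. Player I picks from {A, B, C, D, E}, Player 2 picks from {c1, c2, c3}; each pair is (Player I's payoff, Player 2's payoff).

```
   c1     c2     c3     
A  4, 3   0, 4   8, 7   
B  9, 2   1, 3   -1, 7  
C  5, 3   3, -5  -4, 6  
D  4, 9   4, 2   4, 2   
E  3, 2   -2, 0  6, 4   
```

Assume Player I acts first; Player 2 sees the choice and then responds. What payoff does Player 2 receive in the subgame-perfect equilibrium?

Work backward from Player 2's decision.
- A → Player 2 plays c3 (best of 3, 4, 7); Player I gets 8.
- B → Player 2 plays c3 (best of 2, 3, 7); Player I gets -1.
- C → Player 2 plays c3 (best of 3, -5, 6); Player I gets -4.
- D → Player 2 plays c1 (best of 9, 2, 2); Player I gets 4.
- E → Player 2 plays c3 (best of 2, 0, 4); Player I gets 6.
Maximizing over 8, -1, -4, 4, 6, Player I chooses A. Subgame-perfect outcome: (A, c3) with payoffs (8, 7).

7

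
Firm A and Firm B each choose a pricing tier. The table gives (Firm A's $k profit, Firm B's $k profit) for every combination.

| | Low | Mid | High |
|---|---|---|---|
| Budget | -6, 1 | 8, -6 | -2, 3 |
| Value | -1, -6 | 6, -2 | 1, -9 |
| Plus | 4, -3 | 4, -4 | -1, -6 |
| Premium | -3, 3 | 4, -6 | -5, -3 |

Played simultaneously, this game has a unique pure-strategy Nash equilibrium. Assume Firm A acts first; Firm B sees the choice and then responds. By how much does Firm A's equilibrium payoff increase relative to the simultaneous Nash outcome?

2

Backward induction with Firm A moving first.
- Budget → Firm B plays High (best of 1, -6, 3); Firm A gets -2.
- Value → Firm B plays Mid (best of -6, -2, -9); Firm A gets 6.
- Plus → Firm B plays Low (best of -3, -4, -6); Firm A gets 4.
- Premium → Firm B plays Low (best of 3, -6, -3); Firm A gets -3.
Maximizing over -2, 6, 4, -3, Firm A chooses Value. Subgame-perfect outcome: (Value, Mid) with payoffs (6, -2).
For the simultaneous game, intersect best replies.
Firm A's best replies: Low→Plus; Mid→Budget; High→Value.
Firm B's best replies: Budget→High; Value→Mid; Plus→Low; Premium→Low.
The unique mutual best reply is (Plus, Low), giving (4, -3).
Firm A's commitment gain: 6 − 4 = 2.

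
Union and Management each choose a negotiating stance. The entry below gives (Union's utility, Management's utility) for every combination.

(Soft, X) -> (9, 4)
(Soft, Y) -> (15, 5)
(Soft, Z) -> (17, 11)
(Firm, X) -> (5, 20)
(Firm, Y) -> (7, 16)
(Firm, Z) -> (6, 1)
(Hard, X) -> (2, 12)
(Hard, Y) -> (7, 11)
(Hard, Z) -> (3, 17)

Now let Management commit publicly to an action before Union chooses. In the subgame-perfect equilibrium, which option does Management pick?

Z

Union best-responds to each possible Management move:
- X: BR = Soft, leader payoff 4.
- Y: BR = Soft, leader payoff 5.
- Z: BR = Soft, leader payoff 11.
Among 4, 5, 11, the best is 11 at Z. Subgame-perfect outcome: (Soft, Z) with payoffs (17, 11).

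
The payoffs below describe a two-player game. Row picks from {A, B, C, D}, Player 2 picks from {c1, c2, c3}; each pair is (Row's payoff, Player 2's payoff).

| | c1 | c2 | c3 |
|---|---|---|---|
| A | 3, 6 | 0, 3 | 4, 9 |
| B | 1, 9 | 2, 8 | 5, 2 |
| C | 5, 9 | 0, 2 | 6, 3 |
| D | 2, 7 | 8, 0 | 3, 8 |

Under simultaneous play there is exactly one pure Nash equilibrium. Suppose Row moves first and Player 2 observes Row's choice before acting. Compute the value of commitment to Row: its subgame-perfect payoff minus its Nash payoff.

0

Solve by backward induction (Row leads).
- A → Player 2 plays c3 (best of 6, 3, 9); Row gets 4.
- B → Player 2 plays c1 (best of 9, 8, 2); Row gets 1.
- C → Player 2 plays c1 (best of 9, 2, 3); Row gets 5.
- D → Player 2 plays c3 (best of 7, 0, 8); Row gets 3.
Row's induced payoffs are 4, 1, 5, 3, so Row commits to C. Subgame-perfect outcome: (C, c1) with payoffs (5, 9).
Under simultaneous play:
Row's best replies: c1→C; c2→D; c3→C.
Player 2's best replies: A→c3; B→c1; C→c1; D→c3.
The unique mutual best reply is (C, c1), giving (5, 9).
Row's commitment gain: 5 − 5 = 0.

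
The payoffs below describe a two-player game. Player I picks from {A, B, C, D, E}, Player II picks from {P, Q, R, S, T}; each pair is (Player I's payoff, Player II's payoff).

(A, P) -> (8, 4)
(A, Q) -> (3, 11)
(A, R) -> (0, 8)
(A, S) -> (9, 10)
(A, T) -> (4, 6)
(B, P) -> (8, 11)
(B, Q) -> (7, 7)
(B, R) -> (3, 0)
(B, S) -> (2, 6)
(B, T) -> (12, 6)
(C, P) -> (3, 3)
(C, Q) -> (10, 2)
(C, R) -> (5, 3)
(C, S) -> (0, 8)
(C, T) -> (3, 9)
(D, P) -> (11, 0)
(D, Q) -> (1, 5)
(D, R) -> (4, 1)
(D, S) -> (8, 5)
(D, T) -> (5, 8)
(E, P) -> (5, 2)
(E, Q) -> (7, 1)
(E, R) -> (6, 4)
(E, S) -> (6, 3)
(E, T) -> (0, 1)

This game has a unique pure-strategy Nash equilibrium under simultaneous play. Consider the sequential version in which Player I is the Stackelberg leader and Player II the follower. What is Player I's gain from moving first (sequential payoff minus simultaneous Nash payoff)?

Work backward from Player II's decision.
- A: BR = Q, leader payoff 3.
- B: BR = P, leader payoff 8.
- C: BR = T, leader payoff 3.
- D: BR = T, leader payoff 5.
- E: BR = R, leader payoff 6.
Player I's induced payoffs are 3, 8, 3, 5, 6, so Player I commits to B. Subgame-perfect outcome: (B, P) with payoffs (8, 11).
Under simultaneous play:
Player I's best replies: P→D; Q→C; R→E; S→A; T→B.
Player II's best replies: A→Q; B→P; C→T; D→T; E→R.
Only (E, R) has each player best-responding; Nash payoffs (6, 4).
Player I's commitment gain: 8 − 6 = 2.

2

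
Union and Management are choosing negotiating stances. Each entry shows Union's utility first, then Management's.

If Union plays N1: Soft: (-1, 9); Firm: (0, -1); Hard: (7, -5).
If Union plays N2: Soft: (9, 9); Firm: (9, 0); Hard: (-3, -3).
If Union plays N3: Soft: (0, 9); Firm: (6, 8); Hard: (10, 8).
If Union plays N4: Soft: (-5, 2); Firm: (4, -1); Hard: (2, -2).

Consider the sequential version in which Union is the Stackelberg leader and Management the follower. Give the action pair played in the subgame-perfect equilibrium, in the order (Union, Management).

Work backward from Management's decision.
- N1: Management compares 9, -1, -5 and picks Soft; Union would get -1.
- N2: Management compares 9, 0, -3 and picks Soft; Union would get 9.
- N3: Management compares 9, 8, 8 and picks Soft; Union would get 0.
- N4: Management compares 2, -1, -2 and picks Soft; Union would get -5.
Maximizing over -1, 9, 0, -5, Union chooses N2. Subgame-perfect outcome: (N2, Soft) with payoffs (9, 9).

(N2, Soft)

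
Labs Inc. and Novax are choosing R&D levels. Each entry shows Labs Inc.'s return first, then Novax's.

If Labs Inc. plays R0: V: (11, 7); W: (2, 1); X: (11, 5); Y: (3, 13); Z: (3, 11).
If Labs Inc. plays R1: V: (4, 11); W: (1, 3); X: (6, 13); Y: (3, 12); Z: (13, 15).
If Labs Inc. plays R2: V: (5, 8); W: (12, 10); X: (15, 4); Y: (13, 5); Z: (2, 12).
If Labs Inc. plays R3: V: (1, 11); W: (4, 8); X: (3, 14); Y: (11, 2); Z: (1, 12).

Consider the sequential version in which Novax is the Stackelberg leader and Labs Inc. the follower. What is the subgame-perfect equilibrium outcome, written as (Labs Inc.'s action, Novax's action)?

(R1, Z)

Labs Inc. best-responds to each possible Novax move:
- V: BR = R0, leader payoff 7.
- W: BR = R2, leader payoff 10.
- X: BR = R2, leader payoff 4.
- Y: BR = R2, leader payoff 5.
- Z: BR = R1, leader payoff 15.
Novax's induced payoffs are 7, 10, 4, 5, 15, so Novax commits to Z. Subgame-perfect outcome: (R1, Z) with payoffs (13, 15).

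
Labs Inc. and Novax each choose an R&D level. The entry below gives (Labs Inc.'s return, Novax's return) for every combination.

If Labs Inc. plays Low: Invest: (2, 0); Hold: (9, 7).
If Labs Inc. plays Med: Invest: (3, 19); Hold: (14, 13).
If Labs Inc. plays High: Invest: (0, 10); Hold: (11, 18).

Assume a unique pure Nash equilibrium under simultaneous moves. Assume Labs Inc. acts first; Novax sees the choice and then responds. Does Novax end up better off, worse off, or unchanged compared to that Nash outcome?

Backward induction with Labs Inc. moving first.
- Low: Novax compares 0, 7 and picks Hold; Labs Inc. would get 9.
- Med: Novax compares 19, 13 and picks Invest; Labs Inc. would get 3.
- High: Novax compares 10, 18 and picks Hold; Labs Inc. would get 11.
Maximizing over 9, 3, 11, Labs Inc. chooses High. Subgame-perfect outcome: (High, Hold) with payoffs (11, 18).
Under simultaneous play:
Labs Inc.'s best replies: Invest→Med; Hold→Med.
Novax's best replies: Low→Hold; Med→Invest; High→Hold.
Only (Med, Invest) has each player best-responding; Nash payoffs (3, 19).
Novax earns 18 sequentially versus 19 at the Nash outcome: worse off.

worse off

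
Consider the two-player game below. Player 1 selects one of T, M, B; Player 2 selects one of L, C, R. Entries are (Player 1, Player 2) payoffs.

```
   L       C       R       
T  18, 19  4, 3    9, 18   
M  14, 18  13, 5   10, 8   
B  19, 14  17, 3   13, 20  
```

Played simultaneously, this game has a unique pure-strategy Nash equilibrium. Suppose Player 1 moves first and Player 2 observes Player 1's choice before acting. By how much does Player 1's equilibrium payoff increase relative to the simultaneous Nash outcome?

Work backward from Player 2's decision.
- T: Player 2 compares 19, 3, 18 and picks L; Player 1 would get 18.
- M: Player 2 compares 18, 5, 8 and picks L; Player 1 would get 14.
- B: Player 2 compares 14, 3, 20 and picks R; Player 1 would get 13.
Among 18, 14, 13, the best is 18 at T. Subgame-perfect outcome: (T, L) with payoffs (18, 19).
Now find the simultaneous Nash equilibrium.
Player 1's best replies: L→B; C→B; R→B.
Player 2's best replies: T→L; M→L; B→R.
The unique mutual best reply is (B, R), giving (13, 20).
Player 1's commitment gain: 18 − 13 = 5.

5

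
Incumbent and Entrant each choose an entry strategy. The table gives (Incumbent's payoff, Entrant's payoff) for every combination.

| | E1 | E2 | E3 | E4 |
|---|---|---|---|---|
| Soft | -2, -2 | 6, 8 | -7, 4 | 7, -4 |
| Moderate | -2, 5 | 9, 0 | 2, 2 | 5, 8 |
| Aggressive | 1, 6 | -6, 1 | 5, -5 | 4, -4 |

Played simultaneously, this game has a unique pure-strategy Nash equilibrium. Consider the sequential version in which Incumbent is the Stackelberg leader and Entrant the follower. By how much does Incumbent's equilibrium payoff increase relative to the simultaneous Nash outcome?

Entrant best-responds to each possible Incumbent move:
- Soft: Entrant compares -2, 8, 4, -4 and picks E2; Incumbent would get 6.
- Moderate: Entrant compares 5, 0, 2, 8 and picks E4; Incumbent would get 5.
- Aggressive: Entrant compares 6, 1, -5, -4 and picks E1; Incumbent would get 1.
Incumbent's induced payoffs are 6, 5, 1, so Incumbent commits to Soft. Subgame-perfect outcome: (Soft, E2) with payoffs (6, 8).
For the simultaneous game, intersect best replies.
Incumbent's best replies: E1→Aggressive; E2→Moderate; E3→Aggressive; E4→Soft.
Entrant's best replies: Soft→E2; Moderate→E4; Aggressive→E1.
Only (Aggressive, E1) has each player best-responding; Nash payoffs (1, 6).
Incumbent's commitment gain: 6 − 1 = 5.

5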